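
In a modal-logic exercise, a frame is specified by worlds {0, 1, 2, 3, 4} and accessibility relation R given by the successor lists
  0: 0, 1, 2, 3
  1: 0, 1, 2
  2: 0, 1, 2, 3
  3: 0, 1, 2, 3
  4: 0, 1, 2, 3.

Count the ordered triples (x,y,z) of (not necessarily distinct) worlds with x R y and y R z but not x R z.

2

Enumerating: (1,0,3), (1,2,3).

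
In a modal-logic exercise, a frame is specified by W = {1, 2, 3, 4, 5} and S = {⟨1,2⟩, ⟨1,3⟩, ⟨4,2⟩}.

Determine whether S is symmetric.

Symmetric: no — 1 S 2 but not 2 S 1.

No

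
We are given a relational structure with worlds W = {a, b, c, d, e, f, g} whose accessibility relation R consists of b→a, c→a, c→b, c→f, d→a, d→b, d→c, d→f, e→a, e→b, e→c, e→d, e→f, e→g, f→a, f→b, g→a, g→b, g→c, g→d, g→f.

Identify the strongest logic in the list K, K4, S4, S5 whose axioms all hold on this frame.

Transitive (axiom 4): yes — every two-step R-path is closed by a direct edge.
Reflexive (axiom T): no — a is not related to itself.
Euclidean (axiom 5): no — c R a and c R b, but not a R b.
So F validates K, K4; S4 would additionally require R to be reflexive. The strongest is K4.

K4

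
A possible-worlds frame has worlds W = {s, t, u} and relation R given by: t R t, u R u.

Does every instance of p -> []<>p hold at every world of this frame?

Yes

Axiom B corresponds to the accessibility relation being symmetric.
Symmetric: yes — every pair in R has its reverse in R.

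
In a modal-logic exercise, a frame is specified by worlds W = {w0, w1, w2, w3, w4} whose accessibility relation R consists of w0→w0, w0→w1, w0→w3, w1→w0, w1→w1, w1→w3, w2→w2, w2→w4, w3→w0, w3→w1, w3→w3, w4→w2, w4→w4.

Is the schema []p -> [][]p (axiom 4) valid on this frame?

Yes

Axiom 4 corresponds to the accessibility relation being transitive.
Transitive: yes — every two-step R-path is closed by a direct edge.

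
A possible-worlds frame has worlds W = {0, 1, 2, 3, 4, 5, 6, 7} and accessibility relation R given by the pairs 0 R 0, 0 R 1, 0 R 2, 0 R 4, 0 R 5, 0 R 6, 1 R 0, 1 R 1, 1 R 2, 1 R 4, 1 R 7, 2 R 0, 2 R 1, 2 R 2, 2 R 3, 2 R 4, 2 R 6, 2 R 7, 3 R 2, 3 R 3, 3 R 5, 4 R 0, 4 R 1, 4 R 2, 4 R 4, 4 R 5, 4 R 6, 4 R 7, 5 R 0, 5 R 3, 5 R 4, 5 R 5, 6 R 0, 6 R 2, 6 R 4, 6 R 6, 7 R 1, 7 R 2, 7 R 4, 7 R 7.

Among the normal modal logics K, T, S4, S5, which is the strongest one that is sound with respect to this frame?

T

Reflexive (axiom T): yes — every world is R-related to itself.
Transitive (axiom 4): no — 0 R 1 and 1 R 7, but not 0 R 7.
Euclidean (axiom 5): no — 0 R 1 and 0 R 5, but not 1 R 5.
So F validates K, T; S4 would additionally require R to be transitive. The strongest is T.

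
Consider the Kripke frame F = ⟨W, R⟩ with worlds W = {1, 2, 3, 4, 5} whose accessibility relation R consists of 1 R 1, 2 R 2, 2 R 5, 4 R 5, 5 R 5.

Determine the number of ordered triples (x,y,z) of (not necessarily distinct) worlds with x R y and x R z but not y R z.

1

Enumerating: (2,5,2).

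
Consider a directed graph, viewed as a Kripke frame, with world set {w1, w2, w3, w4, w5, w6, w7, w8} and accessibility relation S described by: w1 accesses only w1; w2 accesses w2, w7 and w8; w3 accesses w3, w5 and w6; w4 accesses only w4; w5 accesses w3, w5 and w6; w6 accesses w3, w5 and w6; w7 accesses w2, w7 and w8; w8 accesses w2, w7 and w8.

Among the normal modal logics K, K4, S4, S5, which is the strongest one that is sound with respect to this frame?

Transitive (axiom 4): yes — every two-step S-path is closed by a direct edge.
Reflexive (axiom T): yes — every world is S-related to itself.
Euclidean (axiom 5): yes — any two successors of a common world are S-related.
So F validates K, K4, S4, S5. The strongest is S5.

S5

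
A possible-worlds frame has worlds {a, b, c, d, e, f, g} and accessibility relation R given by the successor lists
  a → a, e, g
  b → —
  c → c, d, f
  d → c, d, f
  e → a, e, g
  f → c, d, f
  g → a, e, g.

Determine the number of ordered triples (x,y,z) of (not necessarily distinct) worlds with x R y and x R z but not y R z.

R is Euclidean; there are no such tuples.

0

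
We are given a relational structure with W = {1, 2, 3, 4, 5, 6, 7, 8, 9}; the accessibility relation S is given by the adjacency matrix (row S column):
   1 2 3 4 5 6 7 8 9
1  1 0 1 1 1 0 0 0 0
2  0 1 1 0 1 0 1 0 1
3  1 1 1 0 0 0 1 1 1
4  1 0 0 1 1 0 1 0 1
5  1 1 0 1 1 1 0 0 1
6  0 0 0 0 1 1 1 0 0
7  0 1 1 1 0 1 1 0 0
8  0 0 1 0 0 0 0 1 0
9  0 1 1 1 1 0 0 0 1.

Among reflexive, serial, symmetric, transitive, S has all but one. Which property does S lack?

transitive

Reflexive: yes — every world is S-related to itself.
Serial: yes — every world has a successor (e.g. 1 S 1).
Symmetric: yes — every pair in S has its reverse in S.
Transitive: no — 1 S 3 and 3 S 2, but not 1 S 2.
Only transitive fails.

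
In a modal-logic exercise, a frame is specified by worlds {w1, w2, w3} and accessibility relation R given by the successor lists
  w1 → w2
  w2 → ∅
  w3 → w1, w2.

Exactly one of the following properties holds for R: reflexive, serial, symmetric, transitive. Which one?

transitive

Reflexive: no — w1 is not related to itself.
Serial: no — w2 has no R-successor.
Symmetric: no — w1 R w2 but not w2 R w1.
Transitive: yes — every two-step R-path is closed by a direct edge.
Only transitive holds.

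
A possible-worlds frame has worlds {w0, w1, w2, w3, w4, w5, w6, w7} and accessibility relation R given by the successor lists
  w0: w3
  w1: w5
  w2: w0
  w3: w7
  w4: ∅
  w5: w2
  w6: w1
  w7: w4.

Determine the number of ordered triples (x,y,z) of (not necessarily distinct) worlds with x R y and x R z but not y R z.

7

Enumerating: (w0,w3,w3), (w1,w5,w5), (w2,w0,w0), (w3,w7,w7), (w5,w2,w2), (w6,w1,w1), (w7,w4,w4).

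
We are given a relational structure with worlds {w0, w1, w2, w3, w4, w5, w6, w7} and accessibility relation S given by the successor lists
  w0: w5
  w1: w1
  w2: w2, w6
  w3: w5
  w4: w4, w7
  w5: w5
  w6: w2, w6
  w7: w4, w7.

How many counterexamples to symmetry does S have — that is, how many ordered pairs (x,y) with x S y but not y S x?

2

Enumerating: (w0,w5), (w3,w5).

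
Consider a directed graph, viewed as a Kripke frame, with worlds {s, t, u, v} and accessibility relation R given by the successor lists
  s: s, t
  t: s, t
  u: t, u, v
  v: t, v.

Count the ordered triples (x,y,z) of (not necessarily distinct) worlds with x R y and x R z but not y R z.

Enumerating: (u,t,u), (u,t,v), (u,v,u), (v,t,v).

4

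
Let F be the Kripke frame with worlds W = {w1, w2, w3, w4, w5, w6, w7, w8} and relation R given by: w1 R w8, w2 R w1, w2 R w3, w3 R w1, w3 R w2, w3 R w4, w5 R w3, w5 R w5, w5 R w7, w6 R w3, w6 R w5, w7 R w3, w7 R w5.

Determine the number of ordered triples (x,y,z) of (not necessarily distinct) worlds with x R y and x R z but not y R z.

Enumerating: (w1,w8,w8), (w2,w1,w1), (w2,w1,w3), (w2,w3,w3), (w3,w1,w1), (w3,w1,w2), (w3,w1,w4), (w3,w2,w2), (w3,w2,w4), (w3,w4,w1), (w3,w4,w2), (w3,w4,w4), … and 8 more.
Total: 20.

20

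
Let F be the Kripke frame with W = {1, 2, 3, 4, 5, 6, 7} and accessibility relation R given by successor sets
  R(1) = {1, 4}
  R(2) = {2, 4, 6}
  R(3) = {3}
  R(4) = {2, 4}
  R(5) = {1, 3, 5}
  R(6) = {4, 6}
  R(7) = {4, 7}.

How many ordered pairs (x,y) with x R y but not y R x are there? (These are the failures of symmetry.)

6

Enumerating: (1,4), (2,6), (5,1), (5,3), (6,4), (7,4).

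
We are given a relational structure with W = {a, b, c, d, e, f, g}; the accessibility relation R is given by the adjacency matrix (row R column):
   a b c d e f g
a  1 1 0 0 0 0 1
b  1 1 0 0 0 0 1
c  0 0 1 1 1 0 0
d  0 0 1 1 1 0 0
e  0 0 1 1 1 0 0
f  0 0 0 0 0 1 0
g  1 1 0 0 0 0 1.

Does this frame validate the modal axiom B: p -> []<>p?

The schema B characterises exactly the symmetric frames.
Symmetric: yes — every pair in R has its reverse in R.

Yes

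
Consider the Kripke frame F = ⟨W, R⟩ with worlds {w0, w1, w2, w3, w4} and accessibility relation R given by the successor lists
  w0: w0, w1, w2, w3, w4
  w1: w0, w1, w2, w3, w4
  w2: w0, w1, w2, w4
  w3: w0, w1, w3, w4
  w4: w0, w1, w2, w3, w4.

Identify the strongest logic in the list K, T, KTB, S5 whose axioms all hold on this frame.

KTB

Reflexive (axiom T): yes — every world is R-related to itself.
Symmetric (axiom B): yes — every pair in R has its reverse in R.
Euclidean (axiom 5): no — w0 R w2 and w0 R w3, but not w2 R w3.
So F validates K, T, KTB; S5 would additionally require R to be Euclidean. The strongest is KTB.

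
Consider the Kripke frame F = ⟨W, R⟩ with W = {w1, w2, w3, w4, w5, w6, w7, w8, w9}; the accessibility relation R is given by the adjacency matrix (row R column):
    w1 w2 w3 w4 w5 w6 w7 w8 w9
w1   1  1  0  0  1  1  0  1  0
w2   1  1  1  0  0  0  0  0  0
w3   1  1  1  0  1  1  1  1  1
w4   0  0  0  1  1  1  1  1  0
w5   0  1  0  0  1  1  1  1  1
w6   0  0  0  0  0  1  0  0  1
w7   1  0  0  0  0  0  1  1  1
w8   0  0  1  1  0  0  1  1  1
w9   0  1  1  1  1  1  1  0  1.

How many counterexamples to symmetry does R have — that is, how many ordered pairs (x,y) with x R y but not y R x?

Enumerating: (w1,w5), (w1,w6), (w1,w8), (w3,w1), (w3,w5), (w3,w6), (w3,w7), (w4,w5), (w4,w6), (w4,w7), (w5,w2), (w5,w6), (w5,w7), (w5,w8), (w7,w1), (w8,w9), (w9,w2), (w9,w4).

18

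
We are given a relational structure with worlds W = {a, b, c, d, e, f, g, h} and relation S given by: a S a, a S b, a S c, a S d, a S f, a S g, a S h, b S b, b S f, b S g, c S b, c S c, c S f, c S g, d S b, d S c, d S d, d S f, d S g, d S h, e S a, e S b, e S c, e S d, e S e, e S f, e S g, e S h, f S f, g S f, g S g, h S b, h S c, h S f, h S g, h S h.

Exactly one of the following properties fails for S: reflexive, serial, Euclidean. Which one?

Euclidean

Reflexive: yes — every world is S-related to itself.
Serial: yes — every world has a successor (e.g. a S a).
Euclidean: no — a S b and a S c, but not b S c.
Only Euclidean fails.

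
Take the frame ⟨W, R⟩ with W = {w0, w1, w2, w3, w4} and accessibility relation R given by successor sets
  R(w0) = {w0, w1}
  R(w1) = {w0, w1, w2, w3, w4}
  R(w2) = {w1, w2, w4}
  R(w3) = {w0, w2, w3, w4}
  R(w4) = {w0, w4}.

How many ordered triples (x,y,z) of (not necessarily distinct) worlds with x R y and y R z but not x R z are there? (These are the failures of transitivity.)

9

Enumerating: (w0,w1,w2), (w0,w1,w3), (w0,w1,w4), (w2,w1,w0), (w2,w1,w3), (w2,w4,w0), (w3,w0,w1), (w3,w2,w1), (w4,w0,w1).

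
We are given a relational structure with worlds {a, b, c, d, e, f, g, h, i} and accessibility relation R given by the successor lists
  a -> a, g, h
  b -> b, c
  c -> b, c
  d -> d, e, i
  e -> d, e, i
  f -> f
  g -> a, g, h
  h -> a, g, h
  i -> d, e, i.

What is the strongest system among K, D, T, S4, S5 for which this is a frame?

S5

Serial (axiom D): yes — every world has a successor (e.g. a R a).
Reflexive (axiom T): yes — every world is R-related to itself.
Transitive (axiom 4): yes — every two-step R-path is closed by a direct edge.
Euclidean (axiom 5): yes — any two successors of a common world are R-related.
So F validates K, D, T, S4, S5. The strongest is S5.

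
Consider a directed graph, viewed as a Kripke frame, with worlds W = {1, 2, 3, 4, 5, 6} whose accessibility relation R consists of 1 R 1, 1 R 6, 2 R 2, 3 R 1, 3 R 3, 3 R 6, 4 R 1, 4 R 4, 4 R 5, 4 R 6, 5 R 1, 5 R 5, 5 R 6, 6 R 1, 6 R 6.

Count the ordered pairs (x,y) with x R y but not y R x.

7

Enumerating: (3,1), (3,6), (4,1), (4,5), (4,6), (5,1), (5,6).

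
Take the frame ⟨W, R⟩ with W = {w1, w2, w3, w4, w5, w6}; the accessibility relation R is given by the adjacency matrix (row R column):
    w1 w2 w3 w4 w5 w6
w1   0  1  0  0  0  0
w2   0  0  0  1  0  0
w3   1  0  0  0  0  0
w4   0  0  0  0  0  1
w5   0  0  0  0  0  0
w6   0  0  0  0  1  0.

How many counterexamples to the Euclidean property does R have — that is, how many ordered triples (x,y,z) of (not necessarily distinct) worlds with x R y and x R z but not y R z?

5

Enumerating: (w1,w2,w2), (w2,w4,w4), (w3,w1,w1), (w4,w6,w6), (w6,w5,w5).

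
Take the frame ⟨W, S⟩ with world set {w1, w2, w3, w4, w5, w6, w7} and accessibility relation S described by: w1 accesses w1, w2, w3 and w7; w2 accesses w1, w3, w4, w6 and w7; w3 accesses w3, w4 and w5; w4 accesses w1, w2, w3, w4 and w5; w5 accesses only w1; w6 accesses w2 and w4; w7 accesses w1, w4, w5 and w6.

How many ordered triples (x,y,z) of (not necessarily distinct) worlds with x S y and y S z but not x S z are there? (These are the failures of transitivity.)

Enumerating: (w1,w2,w4), (w1,w2,w6), (w1,w3,w4), (w1,w3,w5), (w1,w7,w4), (w1,w7,w5), (w1,w7,w6), (w2,w1,w2), (w2,w3,w5), (w2,w4,w2), (w2,w4,w5), (w2,w6,w2), … and 23 more.
Total: 35.

35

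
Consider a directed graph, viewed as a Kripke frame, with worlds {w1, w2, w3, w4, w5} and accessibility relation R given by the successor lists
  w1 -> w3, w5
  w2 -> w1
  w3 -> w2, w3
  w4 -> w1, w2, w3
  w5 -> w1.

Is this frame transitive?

Transitive: no — w1 R w3 and w3 R w2, but not w1 R w2.

No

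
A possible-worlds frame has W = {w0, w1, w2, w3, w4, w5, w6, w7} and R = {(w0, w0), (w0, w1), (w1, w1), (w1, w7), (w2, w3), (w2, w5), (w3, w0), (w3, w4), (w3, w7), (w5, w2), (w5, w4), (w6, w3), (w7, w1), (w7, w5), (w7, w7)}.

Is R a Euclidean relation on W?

No

Euclidean: no — w2 R w3 and w2 R w5, but not w3 R w5.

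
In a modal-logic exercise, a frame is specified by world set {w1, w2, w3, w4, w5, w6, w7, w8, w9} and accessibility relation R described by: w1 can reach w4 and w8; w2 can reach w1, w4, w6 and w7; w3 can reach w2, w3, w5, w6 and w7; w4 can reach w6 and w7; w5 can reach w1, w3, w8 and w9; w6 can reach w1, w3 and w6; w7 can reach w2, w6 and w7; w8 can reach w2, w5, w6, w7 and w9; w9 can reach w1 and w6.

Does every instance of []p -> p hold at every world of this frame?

By correspondence theory, T is valid on a frame iff R is reflexive.
Reflexive: no — w1 is not related to itself.

No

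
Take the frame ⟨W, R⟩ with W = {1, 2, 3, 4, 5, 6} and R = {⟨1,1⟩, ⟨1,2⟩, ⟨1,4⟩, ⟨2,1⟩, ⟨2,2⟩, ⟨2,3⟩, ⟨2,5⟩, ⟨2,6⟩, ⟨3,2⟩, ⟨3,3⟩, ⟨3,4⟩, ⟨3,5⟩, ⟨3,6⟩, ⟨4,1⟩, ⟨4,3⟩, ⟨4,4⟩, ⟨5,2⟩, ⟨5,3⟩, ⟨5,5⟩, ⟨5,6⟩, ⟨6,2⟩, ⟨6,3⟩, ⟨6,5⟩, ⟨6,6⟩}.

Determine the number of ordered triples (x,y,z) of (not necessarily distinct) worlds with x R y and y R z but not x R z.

16

Enumerating: (1,2,3), (1,2,5), (1,2,6), (1,4,3), (2,1,4), (2,3,4), (3,2,1), (3,4,1), (4,1,2), (4,3,2), (4,3,5), (4,3,6), (5,2,1), (5,3,4), (6,2,1), (6,3,4).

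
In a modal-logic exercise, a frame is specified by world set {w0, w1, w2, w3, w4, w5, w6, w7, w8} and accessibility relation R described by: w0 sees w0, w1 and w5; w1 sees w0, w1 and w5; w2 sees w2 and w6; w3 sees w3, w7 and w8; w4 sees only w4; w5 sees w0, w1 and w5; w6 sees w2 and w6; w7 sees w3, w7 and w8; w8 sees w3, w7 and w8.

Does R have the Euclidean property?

Yes

Euclidean: yes — any two successors of a common world are R-related.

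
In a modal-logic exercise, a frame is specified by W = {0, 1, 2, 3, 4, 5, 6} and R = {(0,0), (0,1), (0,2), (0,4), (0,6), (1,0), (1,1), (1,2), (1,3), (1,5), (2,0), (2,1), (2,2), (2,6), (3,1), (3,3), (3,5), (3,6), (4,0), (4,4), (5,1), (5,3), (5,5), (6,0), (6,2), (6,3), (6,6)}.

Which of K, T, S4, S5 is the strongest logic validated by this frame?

T

Reflexive (axiom T): yes — every world is R-related to itself.
Transitive (axiom 4): no — 0 R 1 and 1 R 3, but not 0 R 3.
Euclidean (axiom 5): no — 0 R 1 and 0 R 4, but not 1 R 4.
So F validates K, T; S4 would additionally require R to be transitive. The strongest is T.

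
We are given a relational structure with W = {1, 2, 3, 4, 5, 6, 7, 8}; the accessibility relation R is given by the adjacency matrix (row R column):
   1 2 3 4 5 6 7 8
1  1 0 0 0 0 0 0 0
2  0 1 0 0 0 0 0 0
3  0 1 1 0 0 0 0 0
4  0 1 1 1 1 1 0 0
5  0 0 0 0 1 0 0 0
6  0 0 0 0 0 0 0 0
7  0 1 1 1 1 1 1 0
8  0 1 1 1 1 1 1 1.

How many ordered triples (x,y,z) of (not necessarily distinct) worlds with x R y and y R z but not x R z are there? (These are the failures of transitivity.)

0

R is transitive; there are no such tuples.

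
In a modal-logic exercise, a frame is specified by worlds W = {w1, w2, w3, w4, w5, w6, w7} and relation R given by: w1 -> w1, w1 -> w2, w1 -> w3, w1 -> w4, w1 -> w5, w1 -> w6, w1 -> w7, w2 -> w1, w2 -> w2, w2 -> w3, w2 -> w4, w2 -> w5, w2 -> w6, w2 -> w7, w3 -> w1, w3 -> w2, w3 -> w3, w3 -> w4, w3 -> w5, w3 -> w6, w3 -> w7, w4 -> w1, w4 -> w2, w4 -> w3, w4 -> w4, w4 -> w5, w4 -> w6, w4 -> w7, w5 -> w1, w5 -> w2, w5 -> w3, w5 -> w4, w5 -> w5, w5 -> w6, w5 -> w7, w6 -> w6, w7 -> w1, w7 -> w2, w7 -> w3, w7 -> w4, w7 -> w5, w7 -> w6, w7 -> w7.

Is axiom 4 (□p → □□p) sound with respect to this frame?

Axiom 4 corresponds to the accessibility relation being transitive.
Transitive: yes — every two-step R-path is closed by a direct edge.

Yes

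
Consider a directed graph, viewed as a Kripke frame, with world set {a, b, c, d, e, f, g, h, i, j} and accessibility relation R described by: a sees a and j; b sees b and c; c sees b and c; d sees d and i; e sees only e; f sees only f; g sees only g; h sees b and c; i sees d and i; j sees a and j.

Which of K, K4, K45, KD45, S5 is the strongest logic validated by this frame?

KD45

Transitive (axiom 4): yes — every two-step R-path is closed by a direct edge.
Euclidean (axiom 5): yes — any two successors of a common world are R-related.
Serial (axiom D): yes — every world has a successor (e.g. a R a).
Reflexive (axiom T): no — h is not related to itself.
So F validates K, K4, K45, KD45; S5 would additionally require R to be reflexive. The strongest is KD45.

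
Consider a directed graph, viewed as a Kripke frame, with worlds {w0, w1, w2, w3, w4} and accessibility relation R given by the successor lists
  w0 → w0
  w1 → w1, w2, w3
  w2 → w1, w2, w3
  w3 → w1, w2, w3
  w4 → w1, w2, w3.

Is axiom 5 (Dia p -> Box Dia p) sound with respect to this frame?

By correspondence theory, 5 is valid on a frame iff R is Euclidean.
Euclidean: yes — any two successors of a common world are R-related.

Yes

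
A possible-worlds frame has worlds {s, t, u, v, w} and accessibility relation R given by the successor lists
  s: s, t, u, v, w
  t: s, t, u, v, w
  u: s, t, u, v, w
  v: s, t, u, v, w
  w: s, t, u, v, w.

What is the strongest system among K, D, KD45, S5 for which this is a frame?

Serial (axiom D): yes — every world has a successor (e.g. s R s).
Euclidean (axiom 5): yes — any two successors of a common world are R-related.
Transitive (axiom 4): yes — every two-step R-path is closed by a direct edge.
Reflexive (axiom T): yes — every world is R-related to itself.
So F validates K, D, KD45, S5. The strongest is S5.

S5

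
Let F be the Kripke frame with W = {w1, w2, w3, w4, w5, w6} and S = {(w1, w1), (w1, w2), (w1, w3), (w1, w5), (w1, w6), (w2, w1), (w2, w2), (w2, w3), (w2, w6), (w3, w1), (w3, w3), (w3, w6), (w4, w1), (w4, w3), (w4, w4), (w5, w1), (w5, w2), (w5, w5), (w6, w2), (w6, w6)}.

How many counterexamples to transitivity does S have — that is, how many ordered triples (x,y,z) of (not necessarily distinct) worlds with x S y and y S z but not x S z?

14

Enumerating: (w2,w1,w5), (w3,w1,w2), (w3,w1,w5), (w3,w6,w2), (w4,w1,w2), (w4,w1,w5), (w4,w1,w6), (w4,w3,w6), (w5,w1,w3), (w5,w1,w6), (w5,w2,w3), (w5,w2,w6), (w6,w2,w1), (w6,w2,w3).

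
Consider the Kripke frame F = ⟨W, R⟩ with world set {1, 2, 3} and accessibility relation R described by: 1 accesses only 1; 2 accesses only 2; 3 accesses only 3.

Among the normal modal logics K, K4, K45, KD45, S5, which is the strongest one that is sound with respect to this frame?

S5

Transitive (axiom 4): yes — every two-step R-path is closed by a direct edge.
Euclidean (axiom 5): yes — any two successors of a common world are R-related.
Serial (axiom D): yes — every world has a successor (e.g. 1 R 1).
Reflexive (axiom T): yes — every world is R-related to itself.
So F validates K, K4, K45, KD45, S5. The strongest is S5.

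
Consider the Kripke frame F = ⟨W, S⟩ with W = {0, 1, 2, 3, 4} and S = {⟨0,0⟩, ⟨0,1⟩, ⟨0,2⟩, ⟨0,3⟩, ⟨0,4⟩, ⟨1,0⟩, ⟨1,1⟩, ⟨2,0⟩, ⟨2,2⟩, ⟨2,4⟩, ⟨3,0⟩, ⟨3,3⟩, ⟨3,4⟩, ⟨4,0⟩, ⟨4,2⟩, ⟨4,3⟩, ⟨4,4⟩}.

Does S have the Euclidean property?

No

Euclidean: no — 0 S 1 and 0 S 2, but not 1 S 2.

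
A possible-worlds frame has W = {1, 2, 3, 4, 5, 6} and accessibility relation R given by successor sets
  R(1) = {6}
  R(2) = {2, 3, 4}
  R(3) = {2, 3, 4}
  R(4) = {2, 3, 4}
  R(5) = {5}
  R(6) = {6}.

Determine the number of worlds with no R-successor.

R is serial; there are no such worlds.

0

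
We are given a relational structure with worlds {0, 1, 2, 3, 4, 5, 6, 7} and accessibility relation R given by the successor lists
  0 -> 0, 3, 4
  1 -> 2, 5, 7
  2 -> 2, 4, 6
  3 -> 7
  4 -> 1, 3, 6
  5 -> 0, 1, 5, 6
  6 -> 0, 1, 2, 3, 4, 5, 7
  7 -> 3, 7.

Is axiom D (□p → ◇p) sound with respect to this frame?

Yes

By correspondence theory, D is valid on a frame iff R is serial.
Serial: yes — every world has a successor (e.g. 0 R 0).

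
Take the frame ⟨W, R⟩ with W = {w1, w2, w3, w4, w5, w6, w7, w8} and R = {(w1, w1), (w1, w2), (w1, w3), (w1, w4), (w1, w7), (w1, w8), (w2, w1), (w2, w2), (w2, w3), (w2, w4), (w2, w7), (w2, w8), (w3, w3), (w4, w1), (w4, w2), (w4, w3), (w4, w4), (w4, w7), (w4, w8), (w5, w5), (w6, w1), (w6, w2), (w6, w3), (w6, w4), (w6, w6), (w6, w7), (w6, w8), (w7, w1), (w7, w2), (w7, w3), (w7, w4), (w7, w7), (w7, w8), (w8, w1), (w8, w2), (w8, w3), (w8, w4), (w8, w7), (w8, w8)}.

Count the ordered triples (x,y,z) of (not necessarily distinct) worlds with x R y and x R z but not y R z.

36

Enumerating: (w1,w3,w1), (w1,w3,w2), (w1,w3,w4), (w1,w3,w7), (w1,w3,w8), (w2,w3,w1), (w2,w3,w2), (w2,w3,w4), (w2,w3,w7), (w2,w3,w8), (w4,w3,w1), (w4,w3,w2), … and 24 more.
Total: 36.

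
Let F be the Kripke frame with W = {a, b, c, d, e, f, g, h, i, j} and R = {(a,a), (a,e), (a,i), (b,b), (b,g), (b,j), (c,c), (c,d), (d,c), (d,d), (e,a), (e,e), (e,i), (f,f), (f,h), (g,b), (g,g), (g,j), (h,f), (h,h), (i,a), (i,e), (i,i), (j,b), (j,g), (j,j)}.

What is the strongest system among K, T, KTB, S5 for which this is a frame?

Reflexive (axiom T): yes — every world is R-related to itself.
Symmetric (axiom B): yes — every pair in R has its reverse in R.
Euclidean (axiom 5): yes — any two successors of a common world are R-related.
So F validates K, T, KTB, S5. The strongest is S5.

S5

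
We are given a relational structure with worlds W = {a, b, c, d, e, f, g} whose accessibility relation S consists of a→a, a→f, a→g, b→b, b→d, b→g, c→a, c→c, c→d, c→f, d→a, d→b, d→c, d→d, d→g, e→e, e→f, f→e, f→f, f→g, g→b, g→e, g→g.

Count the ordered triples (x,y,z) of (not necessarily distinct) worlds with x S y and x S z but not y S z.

25

Enumerating: (a,f,a), (a,g,a), (a,g,f), (b,g,d), (c,a,c), (c,a,d), (c,d,f), (c,f,a), (c,f,c), (c,f,d), (d,a,b), (d,a,c), … and 13 more.
Total: 25.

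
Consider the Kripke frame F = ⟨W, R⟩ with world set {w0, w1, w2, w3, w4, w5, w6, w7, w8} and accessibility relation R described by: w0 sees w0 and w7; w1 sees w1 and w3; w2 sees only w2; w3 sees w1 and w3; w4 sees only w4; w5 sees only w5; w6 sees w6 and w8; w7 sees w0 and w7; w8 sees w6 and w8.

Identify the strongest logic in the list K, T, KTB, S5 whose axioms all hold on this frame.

S5

Reflexive (axiom T): yes — every world is R-related to itself.
Symmetric (axiom B): yes — every pair in R has its reverse in R.
Euclidean (axiom 5): yes — any two successors of a common world are R-related.
So F validates K, T, KTB, S5. The strongest is S5.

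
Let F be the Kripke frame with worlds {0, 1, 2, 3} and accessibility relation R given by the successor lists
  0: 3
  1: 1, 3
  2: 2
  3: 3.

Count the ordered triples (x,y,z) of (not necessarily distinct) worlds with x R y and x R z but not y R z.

1

Enumerating: (1,3,1).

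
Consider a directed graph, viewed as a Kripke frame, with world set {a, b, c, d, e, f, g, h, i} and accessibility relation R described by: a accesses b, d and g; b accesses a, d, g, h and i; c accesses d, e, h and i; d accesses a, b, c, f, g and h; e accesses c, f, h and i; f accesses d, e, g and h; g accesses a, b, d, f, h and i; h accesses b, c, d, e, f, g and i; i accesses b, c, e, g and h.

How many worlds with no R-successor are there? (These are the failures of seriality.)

0

R is serial; there are no such worlds.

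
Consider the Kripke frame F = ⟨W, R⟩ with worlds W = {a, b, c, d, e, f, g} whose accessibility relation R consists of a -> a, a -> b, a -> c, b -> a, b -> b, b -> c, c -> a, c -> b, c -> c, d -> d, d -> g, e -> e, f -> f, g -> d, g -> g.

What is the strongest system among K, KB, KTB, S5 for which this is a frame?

S5

Symmetric (axiom B): yes — every pair in R has its reverse in R.
Reflexive (axiom T): yes — every world is R-related to itself.
Euclidean (axiom 5): yes — any two successors of a common world are R-related.
So F validates K, KB, KTB, S5. The strongest is S5.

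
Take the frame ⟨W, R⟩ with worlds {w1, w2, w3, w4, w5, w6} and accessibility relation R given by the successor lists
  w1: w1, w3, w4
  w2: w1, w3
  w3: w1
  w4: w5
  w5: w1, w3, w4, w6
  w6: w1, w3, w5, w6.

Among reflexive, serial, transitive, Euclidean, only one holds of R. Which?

Reflexive: no — w2 is not related to itself.
Serial: yes — every world has a successor (e.g. w1 R w1).
Transitive: no — w1 R w4 and w4 R w5, but not w1 R w5.
Euclidean: no — w1 R w3 and w1 R w4, but not w3 R w4.
Only serial holds.

serial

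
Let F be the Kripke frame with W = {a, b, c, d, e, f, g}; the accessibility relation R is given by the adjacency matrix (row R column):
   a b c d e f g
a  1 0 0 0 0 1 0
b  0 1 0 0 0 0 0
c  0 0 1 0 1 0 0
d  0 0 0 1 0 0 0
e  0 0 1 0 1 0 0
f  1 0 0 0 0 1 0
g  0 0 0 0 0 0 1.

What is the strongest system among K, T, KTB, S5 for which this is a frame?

S5

Reflexive (axiom T): yes — every world is R-related to itself.
Symmetric (axiom B): yes — every pair in R has its reverse in R.
Euclidean (axiom 5): yes — any two successors of a common world are R-related.
So F validates K, T, KTB, S5. The strongest is S5.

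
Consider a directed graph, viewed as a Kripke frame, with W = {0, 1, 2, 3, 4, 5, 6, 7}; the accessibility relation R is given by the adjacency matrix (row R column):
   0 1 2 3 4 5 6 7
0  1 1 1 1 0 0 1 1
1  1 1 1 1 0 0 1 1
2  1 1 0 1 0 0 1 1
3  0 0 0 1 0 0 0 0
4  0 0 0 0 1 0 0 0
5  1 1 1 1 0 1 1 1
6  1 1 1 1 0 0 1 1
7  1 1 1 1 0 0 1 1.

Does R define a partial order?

Reflexive: no — 2 is not related to itself.
Transitive: no — 2 R 0 and 0 R 2, but not 2 R 2.
Antisymmetric: no — 0 R 1 and 1 R 0 with 0 ≠ 1.
So R is not a partial order.

No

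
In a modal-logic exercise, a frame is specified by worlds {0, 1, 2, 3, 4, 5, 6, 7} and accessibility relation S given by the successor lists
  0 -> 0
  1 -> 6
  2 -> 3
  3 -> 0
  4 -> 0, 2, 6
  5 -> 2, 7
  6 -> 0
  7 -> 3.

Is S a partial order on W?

No

Reflexive: no — 1 is not related to itself.
Transitive: no — 1 S 6 and 6 S 0, but not 1 S 0.
Antisymmetric: yes — no distinct pair is related both ways.
So S is not a partial order.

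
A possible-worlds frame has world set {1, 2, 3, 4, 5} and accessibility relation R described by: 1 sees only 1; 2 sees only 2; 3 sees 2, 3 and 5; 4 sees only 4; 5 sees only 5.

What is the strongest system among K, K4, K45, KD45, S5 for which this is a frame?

K4

Transitive (axiom 4): yes — every two-step R-path is closed by a direct edge.
Euclidean (axiom 5): no — 3 R 2 and 3 R 5, but not 2 R 5.
Serial (axiom D): yes — every world has a successor (e.g. 1 R 1).
Reflexive (axiom T): yes — every world is R-related to itself.
So F validates K, K4; K45 would additionally require R to be Euclidean. The strongest is K4.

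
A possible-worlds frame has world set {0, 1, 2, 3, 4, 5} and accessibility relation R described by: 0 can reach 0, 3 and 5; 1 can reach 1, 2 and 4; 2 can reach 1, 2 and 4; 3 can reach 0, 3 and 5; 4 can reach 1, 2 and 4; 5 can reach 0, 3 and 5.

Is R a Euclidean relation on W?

Yes

Euclidean: yes — any two successors of a common world are R-related.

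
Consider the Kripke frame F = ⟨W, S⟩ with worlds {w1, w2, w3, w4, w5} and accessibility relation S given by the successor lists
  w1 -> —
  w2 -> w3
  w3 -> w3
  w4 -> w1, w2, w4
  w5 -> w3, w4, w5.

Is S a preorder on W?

No

Reflexive: no — w1 is not related to itself.
Transitive: no — w4 S w2 and w2 S w3, but not w4 S w3.
So S is not a preorder.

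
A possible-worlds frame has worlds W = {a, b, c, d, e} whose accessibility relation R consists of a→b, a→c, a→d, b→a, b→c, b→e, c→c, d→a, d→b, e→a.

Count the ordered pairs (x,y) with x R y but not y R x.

Enumerating: (a,c), (b,c), (b,e), (d,b), (e,a).

5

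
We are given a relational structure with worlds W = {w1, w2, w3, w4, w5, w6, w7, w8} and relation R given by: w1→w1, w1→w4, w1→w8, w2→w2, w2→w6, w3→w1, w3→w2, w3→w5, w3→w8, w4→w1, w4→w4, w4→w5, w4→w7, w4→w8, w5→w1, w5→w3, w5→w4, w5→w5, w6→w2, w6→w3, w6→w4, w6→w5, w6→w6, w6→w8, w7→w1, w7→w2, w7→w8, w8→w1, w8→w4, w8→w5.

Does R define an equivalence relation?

Reflexive: no — w3 is not related to itself.
Symmetric: no — w3 R w1 but not w1 R w3.
Transitive: no — w1 R w4 and w4 R w5, but not w1 R w5.
So R is not an equivalence relation.

No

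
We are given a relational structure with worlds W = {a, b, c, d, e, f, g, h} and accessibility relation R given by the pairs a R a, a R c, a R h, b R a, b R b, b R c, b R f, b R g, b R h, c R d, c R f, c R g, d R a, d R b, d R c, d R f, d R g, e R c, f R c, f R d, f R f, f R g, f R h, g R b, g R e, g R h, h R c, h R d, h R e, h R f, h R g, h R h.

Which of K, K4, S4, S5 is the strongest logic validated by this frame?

Transitive (axiom 4): no — a R c and c R d, but not a R d.
Reflexive (axiom T): no — c is not related to itself.
Euclidean (axiom 5): no — a R c and a R h, but not c R h.
So F validates K; K4 would additionally require R to be transitive. The strongest is K.

K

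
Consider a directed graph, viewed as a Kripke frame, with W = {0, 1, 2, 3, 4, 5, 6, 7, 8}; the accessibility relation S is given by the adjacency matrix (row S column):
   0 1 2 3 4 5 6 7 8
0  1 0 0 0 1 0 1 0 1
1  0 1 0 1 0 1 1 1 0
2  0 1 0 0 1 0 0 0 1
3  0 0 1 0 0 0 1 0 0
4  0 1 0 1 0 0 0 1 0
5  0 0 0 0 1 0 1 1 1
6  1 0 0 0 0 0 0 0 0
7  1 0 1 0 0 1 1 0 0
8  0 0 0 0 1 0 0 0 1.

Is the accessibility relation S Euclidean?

No

Euclidean: no — 0 S 4 and 0 S 6, but not 4 S 6.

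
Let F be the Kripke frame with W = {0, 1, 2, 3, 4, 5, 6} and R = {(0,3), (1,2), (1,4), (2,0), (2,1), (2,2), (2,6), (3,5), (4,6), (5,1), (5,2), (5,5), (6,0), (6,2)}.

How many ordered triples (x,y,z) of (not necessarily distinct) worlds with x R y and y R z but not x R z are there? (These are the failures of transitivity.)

17

Enumerating: (0,3,5), (1,2,0), (1,2,1), (1,2,6), (1,4,6), (2,0,3), (2,1,4), (3,5,1), (3,5,2), (4,6,0), (4,6,2), (5,1,4), (5,2,0), (5,2,6), (6,0,3), (6,2,1), (6,2,6).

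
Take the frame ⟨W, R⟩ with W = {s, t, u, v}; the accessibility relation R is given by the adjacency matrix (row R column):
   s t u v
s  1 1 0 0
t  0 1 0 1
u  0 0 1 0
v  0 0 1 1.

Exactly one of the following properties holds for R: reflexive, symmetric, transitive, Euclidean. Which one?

Reflexive: yes — every world is R-related to itself.
Symmetric: no — s R t but not t R s.
Transitive: no — s R t and t R v, but not s R v.
Euclidean: no — s R t and s R s, but not t R s.
Only reflexive holds.

reflexive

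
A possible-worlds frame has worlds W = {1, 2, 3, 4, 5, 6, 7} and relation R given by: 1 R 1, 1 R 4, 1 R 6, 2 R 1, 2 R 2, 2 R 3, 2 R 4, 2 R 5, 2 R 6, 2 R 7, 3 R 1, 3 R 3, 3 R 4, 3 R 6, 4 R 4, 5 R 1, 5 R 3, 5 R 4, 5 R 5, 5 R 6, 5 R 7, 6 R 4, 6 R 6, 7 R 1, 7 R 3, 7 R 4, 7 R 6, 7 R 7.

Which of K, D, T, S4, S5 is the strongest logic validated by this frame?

S4

Serial (axiom D): yes — every world has a successor (e.g. 1 R 1).
Reflexive (axiom T): yes — every world is R-related to itself.
Transitive (axiom 4): yes — every two-step R-path is closed by a direct edge.
Euclidean (axiom 5): no — 1 R 4 and 1 R 6, but not 4 R 6.
So F validates K, D, T, S4; S5 would additionally require R to be Euclidean. The strongest is S4.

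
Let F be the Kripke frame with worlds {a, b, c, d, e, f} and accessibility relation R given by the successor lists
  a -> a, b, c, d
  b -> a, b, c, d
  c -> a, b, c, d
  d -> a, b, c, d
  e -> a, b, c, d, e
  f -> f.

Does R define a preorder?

Reflexive: yes — every world is R-related to itself.
Transitive: yes — every two-step R-path is closed by a direct edge.
So R is a preorder.

Yes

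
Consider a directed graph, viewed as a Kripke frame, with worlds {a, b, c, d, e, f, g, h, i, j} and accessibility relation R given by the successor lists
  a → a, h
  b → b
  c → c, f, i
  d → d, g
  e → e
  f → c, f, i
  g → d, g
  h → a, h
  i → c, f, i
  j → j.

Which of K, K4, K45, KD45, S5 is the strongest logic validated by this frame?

S5

Transitive (axiom 4): yes — every two-step R-path is closed by a direct edge.
Euclidean (axiom 5): yes — any two successors of a common world are R-related.
Serial (axiom D): yes — every world has a successor (e.g. a R a).
Reflexive (axiom T): yes — every world is R-related to itself.
So F validates K, K4, K45, KD45, S5. The strongest is S5.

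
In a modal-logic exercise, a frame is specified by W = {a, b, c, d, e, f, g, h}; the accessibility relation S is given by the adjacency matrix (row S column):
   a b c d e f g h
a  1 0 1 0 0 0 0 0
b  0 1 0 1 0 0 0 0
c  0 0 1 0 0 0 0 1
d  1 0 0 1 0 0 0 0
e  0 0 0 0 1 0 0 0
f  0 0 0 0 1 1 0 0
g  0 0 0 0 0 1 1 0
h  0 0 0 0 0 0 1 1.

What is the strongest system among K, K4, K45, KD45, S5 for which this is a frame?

K

Transitive (axiom 4): no — a S c and c S h, but not a S h.
Euclidean (axiom 5): no — a S c and a S a, but not c S a.
Serial (axiom D): yes — every world has a successor (e.g. a S a).
Reflexive (axiom T): yes — every world is S-related to itself.
So F validates K; K4 would additionally require S to be transitive. The strongest is K.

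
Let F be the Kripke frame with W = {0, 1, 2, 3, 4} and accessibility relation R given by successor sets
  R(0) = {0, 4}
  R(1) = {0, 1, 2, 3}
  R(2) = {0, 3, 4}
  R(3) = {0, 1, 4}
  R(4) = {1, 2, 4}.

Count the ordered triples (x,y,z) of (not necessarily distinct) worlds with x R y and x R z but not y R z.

18

Enumerating: (0,4,0), (1,0,1), (1,0,2), (1,0,3), (1,2,1), (1,2,2), (1,3,2), (1,3,3), (2,0,3), (2,3,3), (2,4,0), (2,4,3), (3,0,1), (3,1,4), (3,4,0), (4,1,4), (4,2,1), (4,2,2).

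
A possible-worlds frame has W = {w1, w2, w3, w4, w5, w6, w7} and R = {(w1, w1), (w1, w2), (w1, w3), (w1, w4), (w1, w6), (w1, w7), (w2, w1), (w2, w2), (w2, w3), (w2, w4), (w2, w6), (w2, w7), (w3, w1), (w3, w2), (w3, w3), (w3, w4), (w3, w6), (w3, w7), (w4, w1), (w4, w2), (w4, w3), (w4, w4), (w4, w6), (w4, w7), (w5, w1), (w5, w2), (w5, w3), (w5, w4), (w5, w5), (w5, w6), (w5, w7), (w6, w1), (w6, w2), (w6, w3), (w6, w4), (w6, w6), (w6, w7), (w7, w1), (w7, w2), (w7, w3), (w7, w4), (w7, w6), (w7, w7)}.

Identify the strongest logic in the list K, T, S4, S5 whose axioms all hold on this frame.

Reflexive (axiom T): yes — every world is R-related to itself.
Transitive (axiom 4): yes — every two-step R-path is closed by a direct edge.
Euclidean (axiom 5): no — w5 R w1 and w5 R w5, but not w1 R w5.
So F validates K, T, S4; S5 would additionally require R to be Euclidean. The strongest is S4.

S4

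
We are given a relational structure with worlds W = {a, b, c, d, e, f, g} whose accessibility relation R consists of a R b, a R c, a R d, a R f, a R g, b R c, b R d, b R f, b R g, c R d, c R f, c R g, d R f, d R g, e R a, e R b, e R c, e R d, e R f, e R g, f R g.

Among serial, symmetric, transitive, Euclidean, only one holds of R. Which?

Serial: no — g has no R-successor.
Symmetric: no — a R b but not b R a.
Transitive: yes — every two-step R-path is closed by a direct edge.
Euclidean: no — a R c and a R b, but not c R b.
Only transitive holds.

transitive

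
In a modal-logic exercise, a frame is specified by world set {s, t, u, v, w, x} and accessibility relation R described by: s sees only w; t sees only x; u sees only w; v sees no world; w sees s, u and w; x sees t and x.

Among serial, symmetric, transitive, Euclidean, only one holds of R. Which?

symmetric

Serial: no — v has no R-successor.
Symmetric: yes — every pair in R has its reverse in R.
Transitive: no — s R w and w R u, but not s R u.
Euclidean: no — w R s and w R u, but not s R u.
Only symmetric holds.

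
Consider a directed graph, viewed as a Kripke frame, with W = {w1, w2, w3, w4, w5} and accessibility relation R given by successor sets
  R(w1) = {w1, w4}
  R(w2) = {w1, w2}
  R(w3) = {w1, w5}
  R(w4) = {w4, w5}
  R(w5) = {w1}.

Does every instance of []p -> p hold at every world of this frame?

No

Axiom T corresponds to the accessibility relation being reflexive.
Reflexive: no — w3 is not related to itself.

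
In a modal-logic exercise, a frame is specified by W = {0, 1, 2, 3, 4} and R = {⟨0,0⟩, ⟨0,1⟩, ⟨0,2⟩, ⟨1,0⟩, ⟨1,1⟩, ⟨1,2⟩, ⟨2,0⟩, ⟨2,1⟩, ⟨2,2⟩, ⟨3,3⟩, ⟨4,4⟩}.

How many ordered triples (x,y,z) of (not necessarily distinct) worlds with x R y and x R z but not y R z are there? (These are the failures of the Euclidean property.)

0

R is Euclidean; there are no such tuples.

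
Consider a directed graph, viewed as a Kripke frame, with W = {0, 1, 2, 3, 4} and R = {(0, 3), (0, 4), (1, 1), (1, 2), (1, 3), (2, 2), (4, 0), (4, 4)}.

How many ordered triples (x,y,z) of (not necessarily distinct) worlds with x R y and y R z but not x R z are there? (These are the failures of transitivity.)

Enumerating: (0,4,0), (4,0,3).

2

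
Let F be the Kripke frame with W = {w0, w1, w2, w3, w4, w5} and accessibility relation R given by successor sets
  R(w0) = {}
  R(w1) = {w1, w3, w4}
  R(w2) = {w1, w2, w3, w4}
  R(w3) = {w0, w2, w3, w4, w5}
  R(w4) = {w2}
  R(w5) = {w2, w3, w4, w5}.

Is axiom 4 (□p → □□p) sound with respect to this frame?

No

The schema 4 characterises exactly the transitive frames.
Transitive: no — w1 R w3 and w3 R w0, but not w1 R w0.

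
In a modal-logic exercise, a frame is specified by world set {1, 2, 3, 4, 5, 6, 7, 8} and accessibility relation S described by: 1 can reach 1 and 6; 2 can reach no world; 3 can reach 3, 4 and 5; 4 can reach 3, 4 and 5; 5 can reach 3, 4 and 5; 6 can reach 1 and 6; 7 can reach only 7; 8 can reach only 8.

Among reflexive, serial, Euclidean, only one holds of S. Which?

Euclidean

Reflexive: no — 2 is not related to itself.
Serial: no — 2 has no S-successor.
Euclidean: yes — any two successors of a common world are S-related.
Only Euclidean holds.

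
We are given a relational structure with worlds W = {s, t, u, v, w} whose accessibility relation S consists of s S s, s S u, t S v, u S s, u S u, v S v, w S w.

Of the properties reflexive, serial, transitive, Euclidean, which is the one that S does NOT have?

reflexive

Reflexive: no — t is not related to itself.
Serial: yes — every world has a successor (e.g. s S s).
Transitive: yes — every two-step S-path is closed by a direct edge.
Euclidean: yes — any two successors of a common world are S-related.
Only reflexive fails.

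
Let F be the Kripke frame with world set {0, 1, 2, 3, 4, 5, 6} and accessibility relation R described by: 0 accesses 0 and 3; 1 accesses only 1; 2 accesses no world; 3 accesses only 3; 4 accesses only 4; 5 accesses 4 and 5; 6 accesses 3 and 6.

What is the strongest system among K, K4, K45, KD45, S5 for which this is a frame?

Transitive (axiom 4): yes — every two-step R-path is closed by a direct edge.
Euclidean (axiom 5): no — 0 R 3 and 0 R 0, but not 3 R 0.
Serial (axiom D): no — 2 has no R-successor.
Reflexive (axiom T): no — 2 is not related to itself.
So F validates K, K4; K45 would additionally require R to be Euclidean. The strongest is K4.

K4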